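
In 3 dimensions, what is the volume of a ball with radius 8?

V_3(8) = π^(3/2) · (8)^3 / Γ(3/2 + 1) = 2048·π/3 ≈ 2144.66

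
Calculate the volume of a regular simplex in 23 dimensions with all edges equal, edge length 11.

V_23 = √(24) · 11^23 / (23! · 2^(23/2)) ≈ 0.0585866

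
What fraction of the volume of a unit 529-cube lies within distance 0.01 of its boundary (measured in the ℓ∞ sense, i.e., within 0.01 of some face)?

1 - (1 - 2·0.01)^529 = 1 - 0.98^529 ≈ 0.999977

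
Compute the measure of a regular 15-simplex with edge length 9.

Volume = 9^15 · √(16/2^15) / 15! ≈ 3.47915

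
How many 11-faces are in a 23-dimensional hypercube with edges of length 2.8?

Number of 11-faces = C(23,11) · 2^(23-11) = 1352078 · 4096 = 5538111488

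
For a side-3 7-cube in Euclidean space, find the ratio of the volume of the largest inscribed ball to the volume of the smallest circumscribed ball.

The radii are 3/2 and 3√7/2, so the volume ratio is (1/√7)^7 = 7^{-7/2} ≈ 0.00110194.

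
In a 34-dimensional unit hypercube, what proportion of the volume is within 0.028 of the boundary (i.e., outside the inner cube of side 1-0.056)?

The inner cube has side 1-2·0.028 = 0.944 and volume (0.944)^34 ≈ 0.1409, so the shell holds 0.859056 of the volume.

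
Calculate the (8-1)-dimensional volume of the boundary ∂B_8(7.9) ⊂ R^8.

The surface area of an n-ball is 2π^(n/2) r^(n-1) / Γ(n/2). For n=8, r=7.9: 6.23545e+07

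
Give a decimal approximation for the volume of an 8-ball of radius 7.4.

V_8(7.4) = π^(8/2) · (7.4)^8 / Γ(8/2 + 1) ≈ 3.64957e+07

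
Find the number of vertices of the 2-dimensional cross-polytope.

Number of vertices = 2n = 4.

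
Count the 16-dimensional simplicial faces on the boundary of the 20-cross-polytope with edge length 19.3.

Each 16-face is the convex hull of 17 vertices, one chosen as ±e_i from each of 17 distinct axes: 2^17·C(20,17) = 149422080.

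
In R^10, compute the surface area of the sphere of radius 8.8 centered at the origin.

S_10(8.8) = 2·π^(10/2)·(8.8)^9 / Γ(10/2) ≈ 8.07072e+09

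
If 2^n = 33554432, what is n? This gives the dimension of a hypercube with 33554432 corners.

2^n = 33554432 ⇒ n = log_2(33554432) = 25.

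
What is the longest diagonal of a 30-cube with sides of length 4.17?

Diagonal = √30 · 4.17 ≈ 22.84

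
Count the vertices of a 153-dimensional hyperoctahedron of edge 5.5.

The vertices are ±e_1, ..., ±e_153, so there are 2·153 = 306.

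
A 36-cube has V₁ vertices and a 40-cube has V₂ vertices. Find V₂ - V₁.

V₁ = 2^36 = 68719476736. V₂ = 2^40 = 1099511627776. V₂ - V₁ = 1030792151040.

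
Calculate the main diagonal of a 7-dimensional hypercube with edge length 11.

||(11,11,...,11)|| = √(7)·11 ≈ 29.1033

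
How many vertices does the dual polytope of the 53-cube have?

An n-cross-polytope has 2n vertices; here n = 53, giving 106.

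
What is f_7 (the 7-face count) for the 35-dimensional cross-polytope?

f_7(35-orthoplex) = 2^8 · (35 choose 8) = 6025169920.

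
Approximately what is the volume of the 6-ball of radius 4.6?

The n-ball volume is π^(n/2)·r^n/Γ(n/2+1). With n=6, r=4.6: V ≈ 48960.4.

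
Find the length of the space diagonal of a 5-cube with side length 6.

The space diagonal of an n-cube of side s is s√n. Here 6·√5 ≈ 13.4164.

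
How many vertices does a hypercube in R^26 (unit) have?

Each vertex is a binary string of length 26, so there are 2^26 = 67108864.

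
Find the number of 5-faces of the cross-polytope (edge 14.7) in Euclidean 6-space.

Number of 5-faces = 2^(5+1) · C(6,5+1) = 64 · 1 = 64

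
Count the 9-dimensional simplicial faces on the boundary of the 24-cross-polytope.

An n-cross-polytope has 2^(k+1)·C(n,k+1) k-faces. Here 2^10·C(24,10) = 1024·1961256 = 2008326144.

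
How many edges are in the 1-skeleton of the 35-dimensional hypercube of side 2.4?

An n-cube has n·2^(n-1) edges. With n = 35: 35·17179869184 = 601295421440.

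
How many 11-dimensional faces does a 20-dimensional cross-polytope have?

Number of 11-faces = 2^(11+1) · C(20,11+1) = 4096 · 125970 = 515973120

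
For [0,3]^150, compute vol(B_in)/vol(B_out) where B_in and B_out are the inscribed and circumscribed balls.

The radii are 3/2 and 3√150/2, so the volume ratio is (1/√150)^150 = 150^{-150/2} ≈ 6.21091e-164.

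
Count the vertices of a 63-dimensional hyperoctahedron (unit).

An n-cross-polytope has 2n vertices; here n = 63, giving 126.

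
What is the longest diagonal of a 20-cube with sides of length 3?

Diagonal = √20 · 3 ≈ 13.4164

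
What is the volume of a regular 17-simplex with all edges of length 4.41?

For a regular n-simplex with edge a, V = (a^n / n!)·√((n+1)/2^n). With a=4.41, n=17: V ≈ 2.97351e-06.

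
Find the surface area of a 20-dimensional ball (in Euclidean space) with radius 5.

|∂B_20(5)| = 3814697265625·π^10/36288 ≈ 9.84455e+12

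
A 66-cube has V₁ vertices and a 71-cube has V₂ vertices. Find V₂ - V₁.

V₁ = 2^66 = 73786976294838206464. V₂ = 2^71 = 2361183241434822606848. V₂ - V₁ = 2287396265139984400384.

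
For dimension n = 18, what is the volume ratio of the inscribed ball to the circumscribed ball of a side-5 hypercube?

V_in/V_out = n^(-n/2) = 18^(-18/2) ≈ 5.04136e-12.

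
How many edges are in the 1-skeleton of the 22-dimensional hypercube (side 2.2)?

The 22-cube has n·2^(n-1) = 22·2^21 = 22·2097152 = 46137344 edges.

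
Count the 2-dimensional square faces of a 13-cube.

Number of 2-faces = C(13,2) · 2^(13-2) = 78 · 2048 = 159744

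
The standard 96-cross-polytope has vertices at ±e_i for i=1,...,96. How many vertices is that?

The 96-dimensional cross-polytope has 2n = 2·96 = 192 vertices.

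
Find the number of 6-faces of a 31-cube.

Number of 6-faces = C(31,6) · 2^(31-6) = 736281 · 33554432 = 24705490747392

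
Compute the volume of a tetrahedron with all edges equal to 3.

Volume = (√2/12) · 3³ = 3.18198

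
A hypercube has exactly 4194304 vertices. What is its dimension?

n = log_2(4194304) = 22.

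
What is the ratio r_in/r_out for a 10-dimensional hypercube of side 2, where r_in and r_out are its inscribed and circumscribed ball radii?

r_in = 2/2 (half the side); r_out = 2√10/2 (half the diagonal). Ratio = 1/√10 ≈ 0.316228.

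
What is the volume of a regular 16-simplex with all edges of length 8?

V = (8^16 / 16!) · √((16+1) / 2^16) ≈ 0.216673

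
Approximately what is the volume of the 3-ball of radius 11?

V = 5324·π/3 ≈ 5575.28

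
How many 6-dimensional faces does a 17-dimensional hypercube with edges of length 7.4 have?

Number of 6-faces = C(17,6) · 2^(17-6) = 12376 · 2048 = 25346048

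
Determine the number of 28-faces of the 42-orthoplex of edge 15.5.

An n-cross-polytope has 2^(k+1)·C(n,k+1) k-faces. Here 2^29·C(42,29) = 536870912·25518731280 = 13700264535376527360.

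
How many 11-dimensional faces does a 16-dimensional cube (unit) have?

An n-cube has C(n,k)·2^(n-k) k-faces. Here C(16,11)·2^5 = 4368·32 = 139776.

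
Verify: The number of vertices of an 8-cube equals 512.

False. The 8-cube has 2^8 = 256 vertices.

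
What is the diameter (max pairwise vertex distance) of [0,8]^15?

||(8,8,...,8)|| = √(15)·8 ≈ 30.9839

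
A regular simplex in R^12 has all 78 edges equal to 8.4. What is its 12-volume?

For a regular n-simplex with edge a, V = (a^n / n!)·√((n+1)/2^n). With a=8.4, n=12: V ≈ 14.5146.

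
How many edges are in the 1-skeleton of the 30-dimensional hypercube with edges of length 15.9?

An n-cube has n·2^(n-1) edges. With n = 30: 30·536870912 = 16106127360.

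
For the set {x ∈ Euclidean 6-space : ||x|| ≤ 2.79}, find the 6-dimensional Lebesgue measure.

Volume = π^{6/2}·(2.79)^6/Γ(4) ≈ 2437.38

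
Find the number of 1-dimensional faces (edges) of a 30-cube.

Each of the 2^30 = 1073741824 vertices has degree 30; total edges = 30·2^30/2 = 16106127360.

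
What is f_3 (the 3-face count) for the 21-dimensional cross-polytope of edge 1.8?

An n-cross-polytope has 2^(k+1)·C(n,k+1) k-faces. Here 2^4·C(21,4) = 16·5985 = 95760.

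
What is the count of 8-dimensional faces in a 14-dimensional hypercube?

Number of 8-faces = C(14,8) · 2^(14-8) = 3003 · 64 = 192192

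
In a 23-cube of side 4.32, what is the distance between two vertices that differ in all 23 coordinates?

Diagonal = √23 · 4.32 ≈ 20.718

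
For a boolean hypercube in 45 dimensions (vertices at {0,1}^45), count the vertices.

The 45-cube has 2^45 = 35184372088832 vertices.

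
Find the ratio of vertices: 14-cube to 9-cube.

The 14-cube has 2^14 = 16384 vertices. The 9-cube has 2^9 = 512 vertices. Ratio: 16384/512 = 32.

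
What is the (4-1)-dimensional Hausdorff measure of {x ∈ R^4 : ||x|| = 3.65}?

S_4(3.65) = 2·π^(4/2)·(3.65)^3 / Γ(4/2) ≈ 959.861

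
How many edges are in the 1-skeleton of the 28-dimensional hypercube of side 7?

The 28-cube has n·2^(n-1) = 28·2^27 = 28·134217728 = 3758096384 edges.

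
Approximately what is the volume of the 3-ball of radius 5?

V_3(5) = π^(3/2) · (5)^3 / Γ(3/2 + 1) = 500·π/3 ≈ 523.599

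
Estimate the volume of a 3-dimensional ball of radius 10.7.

V_3(10.7) = π^(3/2) · (10.7)^3 / Γ(3/2 + 1) ≈ 5131.45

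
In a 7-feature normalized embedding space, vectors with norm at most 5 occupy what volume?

V = 250000·π^3/21 ≈ 369122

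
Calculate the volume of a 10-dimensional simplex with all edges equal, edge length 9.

For a regular n-simplex with edge a, V = (a^n / n!)·√((n+1)/2^n). With a=9, n=10: V ≈ 99.5883.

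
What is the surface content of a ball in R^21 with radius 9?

S = n·V_n(r)/r = 21·V_21(9)/9 (volume-to-surface relation), giving 307393813088254199808·π^10/8083075 ≈ 3.56137e+18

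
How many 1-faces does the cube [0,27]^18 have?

Number of 1-faces = C(18,1)·2^(18-1) = 18·131072 = 2359296.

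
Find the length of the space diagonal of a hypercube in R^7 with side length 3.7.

Diagonal = √7 · 3.7 ≈ 9.78928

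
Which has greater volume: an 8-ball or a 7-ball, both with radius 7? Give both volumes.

V_8(7) ≈ 2.33977e+07. V_7(7) ≈ 3.89105e+06. The 8-ball is larger.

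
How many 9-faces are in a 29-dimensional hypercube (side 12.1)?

An n-cube has C(n,k)·2^(n-k) k-faces. Here C(29,9)·2^20 = 10015005·1048576 = 10501493882880.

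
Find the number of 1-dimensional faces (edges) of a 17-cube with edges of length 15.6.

Each of the 2^17 = 131072 vertices has degree 17; total edges = 17·2^17/2 = 1114112.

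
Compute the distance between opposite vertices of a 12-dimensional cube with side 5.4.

Diagonal = √12 · 5.4 ≈ 18.7061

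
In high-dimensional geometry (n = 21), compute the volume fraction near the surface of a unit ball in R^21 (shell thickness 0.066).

1 - (1-0.066)^21 ≈ 0.761612 ≈ 76.16%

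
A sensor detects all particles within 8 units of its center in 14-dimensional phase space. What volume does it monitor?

Volume = π^{14/2}·(8)^14/Γ(8) = 274877906944·π^7/315 ≈ 2.63559e+12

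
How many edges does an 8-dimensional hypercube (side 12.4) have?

An n-cube has n·2^(n-1) edges. With n = 8: 8·128 = 1024.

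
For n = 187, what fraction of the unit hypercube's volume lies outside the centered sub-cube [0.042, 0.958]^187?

The inner cube has side 1-2·0.042 = 0.916 and volume (0.916)^187 ≈ 7.49e-08, so the shell holds 0.9999999251 of the volume.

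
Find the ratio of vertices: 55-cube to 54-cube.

The 55-cube has 2^55 = 36028797018963968 vertices. The 54-cube has 2^54 = 18014398509481984 vertices. Ratio: 36028797018963968/18014398509481984 = 2.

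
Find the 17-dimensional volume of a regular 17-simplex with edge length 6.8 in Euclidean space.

Volume = 6.8^17 · √(18/2^17) / 17! ≈ 0.00468235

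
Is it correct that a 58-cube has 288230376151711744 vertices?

True. The 58-cube has 2^58 = 288230376151711744 vertices.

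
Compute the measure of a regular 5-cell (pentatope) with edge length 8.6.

For a regular n-simplex with edge a, V = (a^n / n!)·√((n+1)/2^n). With a=8.6, n=4: V ≈ 127.411.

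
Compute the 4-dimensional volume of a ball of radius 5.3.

V_4(5.3) = π^(4/2) · (5.3)^4 / Γ(4/2 + 1) ≈ 3893.8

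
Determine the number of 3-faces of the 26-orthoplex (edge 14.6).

Each 3-face is the convex hull of 4 vertices, one chosen as ±e_i from each of 4 distinct axes: 2^4·C(26,4) = 239200.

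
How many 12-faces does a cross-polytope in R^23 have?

Number of 12-faces = 2^(12+1) · C(23,12+1) = 8192 · 1144066 = 9372188672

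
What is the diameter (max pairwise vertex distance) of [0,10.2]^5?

The space diagonal of an n-cube of side s is s√n. Here 10.2·√5 ≈ 22.8079.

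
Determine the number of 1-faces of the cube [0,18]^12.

Choose 1 of 12 axes to span the face (C(12,1) = 12 ways), then fix each of the remaining 11 coordinates at one of its two extreme values (2^11 = 2048 ways): 12·2048 = 24576.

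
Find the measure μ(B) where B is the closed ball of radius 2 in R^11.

V_11(2) = π^(11/2) · (2)^11 / Γ(11/2 + 1) = 131072·π^5/10395 ≈ 3858.64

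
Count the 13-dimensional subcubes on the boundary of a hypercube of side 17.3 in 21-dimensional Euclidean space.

f_13(21-cube) = (21 choose 13) · 2^8 = 52093440.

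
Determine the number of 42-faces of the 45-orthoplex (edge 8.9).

Each 42-face is the convex hull of 43 vertices, one chosen as ±e_i from each of 43 distinct axes: 2^43·C(45,43) = 8708132091985920.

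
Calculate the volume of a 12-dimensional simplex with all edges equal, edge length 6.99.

Volume = 6.99^12 · √(13/2^12) / 12! ≈ 1.60022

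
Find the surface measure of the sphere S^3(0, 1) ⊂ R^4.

|∂B_4(1)| = 2·π^2 ≈ 19.7392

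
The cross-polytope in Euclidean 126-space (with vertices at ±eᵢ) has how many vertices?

The vertices are ±e_1, ..., ±e_126, so there are 2·126 = 252.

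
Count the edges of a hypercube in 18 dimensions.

The 18-cube has n·2^(n-1) = 18·2^17 = 18·131072 = 2359296 edges.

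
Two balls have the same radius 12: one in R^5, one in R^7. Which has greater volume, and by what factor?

V_5(12) ≈ 1.3098e+06, V_7(12) ≈ 1.69297e+08. The 7-ball is larger by a factor of 129.3.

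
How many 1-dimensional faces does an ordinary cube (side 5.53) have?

Choose 1 of 3 axes to span the face (C(3,1) = 3 ways), then fix each of the remaining 2 coordinates at one of its two extreme values (2^2 = 4 ways): 3·4 = 12.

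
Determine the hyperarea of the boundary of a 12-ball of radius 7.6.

The surface area of an n-ball is 2π^(n/2) r^(n-1) / Γ(n/2). For n=12, r=7.6: 7.82884e+10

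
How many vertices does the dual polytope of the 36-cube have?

The vertices are ±e_1, ..., ±e_36, so there are 2·36 = 72.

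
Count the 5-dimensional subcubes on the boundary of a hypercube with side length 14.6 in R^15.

An n-cube has C(n,k)·2^(n-k) k-faces. Here C(15,5)·2^10 = 3003·1024 = 3075072.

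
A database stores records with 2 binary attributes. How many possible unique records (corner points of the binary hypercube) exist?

An n-cube has 2^n vertices; for n = 2 that is 2^2 = 4.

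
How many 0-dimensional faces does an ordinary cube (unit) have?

Number of 0-faces = C(3,0) · 2^(3-0) = 1 · 8 = 8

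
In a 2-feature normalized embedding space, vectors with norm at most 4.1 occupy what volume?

Volume = π^{2/2}·(4.1)^2/Γ(2) ≈ 52.8102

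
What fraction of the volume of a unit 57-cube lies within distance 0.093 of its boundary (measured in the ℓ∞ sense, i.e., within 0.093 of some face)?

1 - (1 - 2·0.093)^57 = 1 - 0.814^57 ≈ 0.999992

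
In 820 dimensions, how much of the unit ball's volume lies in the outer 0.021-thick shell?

Shell fraction = 1 - (1-0.021)^820 ≈ 0.9999999723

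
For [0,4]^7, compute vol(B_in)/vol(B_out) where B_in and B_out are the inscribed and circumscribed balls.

Volume scales as r^n, and r_in/r_out = 1/√7, giving (1/√7)^7 ≈ 0.00110194.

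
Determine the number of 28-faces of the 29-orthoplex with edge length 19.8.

f_28(29-orthoplex) = 2^29 · (29 choose 29) = 536870912.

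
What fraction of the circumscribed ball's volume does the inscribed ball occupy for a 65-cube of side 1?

V_in/V_out = n^(-n/2) = 65^(-65/2) ≈ 1.20314e-59.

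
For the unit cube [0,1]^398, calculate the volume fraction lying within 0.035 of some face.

The inner cube has side 1-2·0.035 = 0.93 and volume (0.93)^398 ≈ 2.859e-13, so the shell holds 1 - 2.859e-13 of the volume.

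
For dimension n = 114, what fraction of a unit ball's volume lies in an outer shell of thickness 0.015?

1 - (1-0.015)^114 ≈ 0.821462 ≈ 82.15%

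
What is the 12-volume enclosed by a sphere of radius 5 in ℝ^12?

V = 48828125·π^6/144 ≈ 3.25992e+08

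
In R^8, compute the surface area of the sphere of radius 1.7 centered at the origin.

The surface area of an n-ball is 2π^(n/2) r^(n-1) / Γ(n/2). For n=8, r=1.7: 1332.36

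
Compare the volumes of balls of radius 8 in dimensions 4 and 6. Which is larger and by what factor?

V_4(8) ≈ 20212.9, V_6(8) ≈ 1.35468e+06. The 6-ball is larger by a factor of 67.02.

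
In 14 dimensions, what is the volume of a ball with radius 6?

V_14(6) = π^(14/2) · (6)^14 / Γ(14/2 + 1) = 544195584·π^7/35 ≈ 4.69609e+10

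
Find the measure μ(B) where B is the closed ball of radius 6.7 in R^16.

Volume = π^{16/2}·(6.7)^16/Γ(9) ≈ 3.88039e+12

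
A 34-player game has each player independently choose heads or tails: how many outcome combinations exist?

Each vertex is a binary string of length 34, so there are 2^34 = 17179869184.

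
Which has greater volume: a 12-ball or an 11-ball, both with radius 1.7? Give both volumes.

V_12(1.7) ≈ 777.954. V_11(1.7) ≈ 645.718. The 12-ball is larger.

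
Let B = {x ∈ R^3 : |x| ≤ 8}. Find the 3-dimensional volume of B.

Volume = π^{3/2}·(8)^3/Γ(5/2) = 2048·π/3 ≈ 2144.66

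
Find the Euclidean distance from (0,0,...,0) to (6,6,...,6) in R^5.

d = √(6² + 6² + ... + 6²) [5 terms] = √(5·6²) = 6√5 ≈ 13.4164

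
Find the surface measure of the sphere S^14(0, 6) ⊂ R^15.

The surface area of an n-ball is 2π^(n/2) r^(n-1) / Γ(n/2). For n=15, r=6: 743008370688·π^7/5005 ≈ 4.48372e+11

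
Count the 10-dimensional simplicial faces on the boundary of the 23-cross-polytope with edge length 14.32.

An n-cross-polytope has 2^(k+1)·C(n,k+1) k-faces. Here 2^11·C(23,11) = 2048·1352078 = 2769055744.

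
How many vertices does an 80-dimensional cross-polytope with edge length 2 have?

Number of vertices = 2n = 160.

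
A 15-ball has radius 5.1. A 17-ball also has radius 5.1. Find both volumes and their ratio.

V_15(5.1) ≈ 1.56669e+10. V_17(5.1) ≈ 1.5061e+11. Ratio V_15/V_17 ≈ 0.104.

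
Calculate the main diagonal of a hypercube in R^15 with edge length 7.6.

Diagonal = √15 · 7.6 ≈ 29.4347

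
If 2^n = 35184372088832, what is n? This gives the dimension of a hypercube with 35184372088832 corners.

n = log_2(35184372088832) = 45.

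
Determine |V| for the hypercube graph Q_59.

The 59-cube has 2^59 = 576460752303423488 vertices.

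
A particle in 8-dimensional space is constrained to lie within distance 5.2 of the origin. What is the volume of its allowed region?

The n-ball volume is π^(n/2)·r^n/Γ(n/2+1). With n=8, r=5.2: V ≈ 2.16978e+06.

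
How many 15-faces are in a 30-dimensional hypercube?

An n-cube has C(n,k)·2^(n-k) k-faces. Here C(30,15)·2^15 = 155117520·32768 = 5082890895360.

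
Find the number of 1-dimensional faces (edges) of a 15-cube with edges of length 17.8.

An n-cube has n·2^(n-1) edges. With n = 15: 15·16384 = 245760.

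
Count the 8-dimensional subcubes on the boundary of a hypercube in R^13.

An n-cube has C(n,k)·2^(n-k) k-faces. Here C(13,8)·2^5 = 1287·32 = 41184.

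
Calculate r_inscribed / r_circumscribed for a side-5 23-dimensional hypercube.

For an n-cube of any side s, the inradius is s/2 and the circumradius is s√n/2, so the ratio is 1/√23 ≈ 0.208514.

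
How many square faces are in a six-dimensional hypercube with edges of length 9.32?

Choose 2 of 6 axes to span the face (C(6,2) = 15 ways), then fix each of the remaining 4 coordinates at one of its two extreme values (2^4 = 16 ways): 15·16 = 240.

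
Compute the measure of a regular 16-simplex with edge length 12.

V = (12^16 / 16!) · √((16+1) / 2^16) ≈ 142.32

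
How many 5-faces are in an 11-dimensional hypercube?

f_5(11-cube) = (11 choose 5) · 2^6 = 29568.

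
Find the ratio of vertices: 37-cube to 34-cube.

The 37-cube has 2^37 = 137438953472 vertices. The 34-cube has 2^34 = 17179869184 vertices. Ratio: 137438953472/17179869184 = 8.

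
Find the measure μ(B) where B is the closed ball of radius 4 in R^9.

V = 8388608·π^4/945 ≈ 864684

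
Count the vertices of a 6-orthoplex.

An n-cross-polytope has 2n vertices; here n = 6, giving 12.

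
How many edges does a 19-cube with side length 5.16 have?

Number of 1-faces = C(19,1)·2^(19-1) = 19·262144 = 4980736.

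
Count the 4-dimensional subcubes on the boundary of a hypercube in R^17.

Choose 4 of 17 axes to span the face (C(17,4) = 2380 ways), then fix each of the remaining 13 coordinates at one of its two extreme values (2^13 = 8192 ways): 2380·8192 = 19496960.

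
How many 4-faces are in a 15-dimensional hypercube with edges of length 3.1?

Number of 4-faces = C(15,4) · 2^(15-4) = 1365 · 2048 = 2795520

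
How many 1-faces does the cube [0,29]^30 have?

Number of 1-faces = C(30,1)·2^(30-1) = 30·536870912 = 16106127360.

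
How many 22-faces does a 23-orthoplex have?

f_22(23-orthoplex) = 2^23 · (23 choose 23) = 8388608.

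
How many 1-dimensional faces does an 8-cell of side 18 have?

An n-cube has C(n,k)·2^(n-k) k-faces. Here C(4,1)·2^3 = 4·8 = 32.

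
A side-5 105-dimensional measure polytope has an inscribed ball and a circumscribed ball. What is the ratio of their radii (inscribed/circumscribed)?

Ratio = (s/2)/(s√105/2) = 105^(-1/2) ≈ 0.09759.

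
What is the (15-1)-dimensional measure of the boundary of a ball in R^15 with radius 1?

|∂B_15(1)| = 256·π^7/135135 ≈ 5.72165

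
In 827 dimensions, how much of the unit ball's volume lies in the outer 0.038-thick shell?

Shell fraction = 1 - (1-0.038)^827 ≈ 1 - 1.218e-14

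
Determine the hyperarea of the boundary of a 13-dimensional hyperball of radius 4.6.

S = n·V_n(r)/r = 13·V_13(4.6)/4.6 (volume-to-surface relation), giving 1.06262e+09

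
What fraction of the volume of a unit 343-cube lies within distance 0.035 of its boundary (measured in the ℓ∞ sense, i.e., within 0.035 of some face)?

1 - (1 - 2·0.035)^343 = 1 - 0.93^343 ≈ 1 - 1.548e-11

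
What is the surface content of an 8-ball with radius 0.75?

S = n·V_n(r)/r = 8·V_8(0.75)/0.75 (volume-to-surface relation), giving 4.33418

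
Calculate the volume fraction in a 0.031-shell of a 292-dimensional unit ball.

1 - (1-0.031)^292 ≈ 0.999898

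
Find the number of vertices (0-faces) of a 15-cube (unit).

Choose 0 of 15 axes to span the face (C(15,0) = 1 way), then fix each of the remaining 15 coordinates at one of its two extreme values (2^15 = 32768 ways): 1·32768 = 32768.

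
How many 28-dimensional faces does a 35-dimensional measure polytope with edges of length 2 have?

Choose 28 of 35 axes to span the face (C(35,28) = 6724520 ways), then fix each of the remaining 7 coordinates at one of its two extreme values (2^7 = 128 ways): 6724520·128 = 860738560.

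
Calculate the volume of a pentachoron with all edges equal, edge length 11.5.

For a regular n-simplex with edge a, V = (a^n / n!)·√((n+1)/2^n). With a=11.5, n=4: V ≈ 407.385.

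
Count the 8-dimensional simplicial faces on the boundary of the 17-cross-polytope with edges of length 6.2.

Number of 8-faces = 2^(8+1) · C(17,8+1) = 512 · 24310 = 12446720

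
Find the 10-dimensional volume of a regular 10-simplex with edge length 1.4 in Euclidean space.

V_10 = √(11) · 1.4^10 / (10! · 2^(10/2)) ≈ 8.26159e-07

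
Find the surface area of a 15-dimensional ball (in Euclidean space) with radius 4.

|∂B_15(4)| = 68719476736·π^7/135135 ≈ 1.53589e+09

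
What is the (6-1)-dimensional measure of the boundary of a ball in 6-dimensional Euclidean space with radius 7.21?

The surface area of an n-ball is 2π^(n/2) r^(n-1) / Γ(n/2). For n=6, r=7.21: 604124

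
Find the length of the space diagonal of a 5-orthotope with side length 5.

d = √(5² + 5² + ... + 5²) [5 terms] = √(5·5²) = 5√5 ≈ 11.1803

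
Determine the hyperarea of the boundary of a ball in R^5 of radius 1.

S_5(1) = 2·π^(5/2)·(1)^4 / Γ(5/2) = 8·π^2/3 ≈ 26.3189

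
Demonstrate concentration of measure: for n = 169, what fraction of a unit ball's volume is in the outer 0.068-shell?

1 - (1-0.068)^169 ≈ 0.999993 ≈ 99.999322%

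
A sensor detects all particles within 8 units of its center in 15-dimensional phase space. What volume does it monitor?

V_15(8) = π^(15/2) · (8)^15 / Γ(15/2 + 1) = 9007199254740992·π^7/2027025 ≈ 1.34208e+13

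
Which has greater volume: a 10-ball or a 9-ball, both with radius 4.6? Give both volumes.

V_10(4.6) ≈ 1.0818e+07. V_9(4.6) ≈ 3.04185e+06. The 10-ball is larger.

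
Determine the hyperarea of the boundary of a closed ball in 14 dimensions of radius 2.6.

|∂B_14(2.6)| ≈ 2.08161e+06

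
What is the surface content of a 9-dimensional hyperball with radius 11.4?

|∂B_9(11.4)| ≈ 8.46835e+09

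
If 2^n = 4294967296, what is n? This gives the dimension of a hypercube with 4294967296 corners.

Since 2^n = 4294967296, we have n = 32.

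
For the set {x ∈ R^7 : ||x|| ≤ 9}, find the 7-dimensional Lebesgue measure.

V_7(9) = π^(7/2) · (9)^7 / Γ(7/2 + 1) = 25509168·π^3/35 ≈ 2.25984e+07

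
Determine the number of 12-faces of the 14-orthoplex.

Number of 12-faces = 2^(12+1) · C(14,12+1) = 8192 · 14 = 114688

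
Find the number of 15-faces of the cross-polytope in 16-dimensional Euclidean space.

f_15(16-orthoplex) = 2^16 · (16 choose 16) = 65536.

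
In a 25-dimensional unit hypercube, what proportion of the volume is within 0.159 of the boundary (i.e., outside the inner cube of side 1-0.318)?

The inner cube has side 1-2·0.159 = 0.682 and volume (0.682)^25 ≈ 6.992e-05, so the shell holds 0.99993 of the volume.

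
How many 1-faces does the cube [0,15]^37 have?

An n-cube has n·2^(n-1) edges. With n = 37: 37·68719476736 = 2542620639232.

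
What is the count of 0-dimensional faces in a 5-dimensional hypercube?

Number of 0-faces = C(5,0) · 2^(5-0) = 1 · 32 = 32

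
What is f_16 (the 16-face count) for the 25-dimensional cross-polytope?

An n-cross-polytope has 2^(k+1)·C(n,k+1) k-faces. Here 2^17·C(25,17) = 131072·1081575 = 141764198400.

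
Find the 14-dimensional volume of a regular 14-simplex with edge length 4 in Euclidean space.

Volume = 4^14 · √(15/2^14) / 14! ≈ 9.31681e-05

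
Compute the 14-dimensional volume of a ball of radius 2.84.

The n-ball volume is π^(n/2)·r^n/Γ(n/2+1). With n=14, r=2.84: V ≈ 1.33069e+06.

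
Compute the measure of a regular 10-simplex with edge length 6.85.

For a regular n-simplex with edge a, V = (a^n / n!)·√((n+1)/2^n). With a=6.85, n=10: V ≈ 6.49664.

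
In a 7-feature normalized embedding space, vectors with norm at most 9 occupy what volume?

Volume = π^{7/2}·(9)^7/Γ(9/2) = 25509168·π^3/35 ≈ 2.25984e+07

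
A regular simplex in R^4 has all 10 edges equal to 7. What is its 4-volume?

Volume = 7^4 · √(5/2^4) / 4! ≈ 55.925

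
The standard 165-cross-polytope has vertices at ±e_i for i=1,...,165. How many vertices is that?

The vertices are ±e_1, ..., ±e_165, so there are 2·165 = 330.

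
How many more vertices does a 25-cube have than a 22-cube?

The 25-cube has 2^25 = 33554432 vertices. The 22-cube has 2^22 = 4194304 vertices. Difference: 33554432 - 4194304 = 29360128.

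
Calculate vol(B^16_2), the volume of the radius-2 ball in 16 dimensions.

V_16(2) = π^(16/2) · (2)^16 / Γ(16/2 + 1) = 512·π^8/315 ≈ 15422.6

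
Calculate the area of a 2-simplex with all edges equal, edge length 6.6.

Area = (√3/4) · 6.6² = 18.862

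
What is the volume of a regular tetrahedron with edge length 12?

Volume = (√2/12) · 12³ = 203.647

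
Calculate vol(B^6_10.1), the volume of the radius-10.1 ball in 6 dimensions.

The n-ball volume is π^(n/2)·r^n/Γ(n/2+1). With n=6, r=10.1: V ≈ 5.48563e+06.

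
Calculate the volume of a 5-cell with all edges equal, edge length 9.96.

For a regular n-simplex with edge a, V = (a^n / n!)·√((n+1)/2^n). With a=9.96, n=4: V ≈ 229.219.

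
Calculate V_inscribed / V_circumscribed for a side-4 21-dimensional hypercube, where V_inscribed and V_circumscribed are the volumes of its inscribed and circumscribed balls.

The radii are 4/2 and 4√21/2, so the volume ratio is (1/√21)^21 = 21^{-21/2} ≈ 1.30827e-14.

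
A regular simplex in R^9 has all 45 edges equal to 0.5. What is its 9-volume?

Volume = 0.5^9 · √(10/2^9) / 9! ≈ 7.52198e-10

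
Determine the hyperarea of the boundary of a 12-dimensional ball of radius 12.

S_12(12) = 2·π^(12/2)·(12)^11 / Γ(12/2) = 61917364224·π^6/5 ≈ 1.19053e+13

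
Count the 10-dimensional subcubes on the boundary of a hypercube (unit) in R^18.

f_10(18-cube) = (18 choose 10) · 2^8 = 11202048.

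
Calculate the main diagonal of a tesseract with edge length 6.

||(6,6,...,6)|| = √(4)·6 = 12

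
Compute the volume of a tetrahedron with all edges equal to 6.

Volume = (√2/12) · 6³ = 25.4558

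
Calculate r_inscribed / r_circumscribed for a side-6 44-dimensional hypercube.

For an n-cube of any side s, the inradius is s/2 and the circumradius is s√n/2, so the ratio is 1/√44 ≈ 0.150756.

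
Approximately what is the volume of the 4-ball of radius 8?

V_4(8) = π^(4/2) · (8)^4 / Γ(4/2 + 1) = 2048·π^2 ≈ 20212.9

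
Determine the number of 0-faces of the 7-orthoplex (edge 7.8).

An n-cross-polytope has 2^(k+1)·C(n,k+1) k-faces. Here 2^1·C(7,1) = 2·7 = 14.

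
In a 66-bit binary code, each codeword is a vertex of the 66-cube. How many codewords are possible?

The 66-cube has 2^66 = 73786976294838206464 vertices.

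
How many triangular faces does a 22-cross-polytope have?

An n-cross-polytope has 2^(k+1)·C(n,k+1) k-faces. Here 2^3·C(22,3) = 8·1540 = 12320.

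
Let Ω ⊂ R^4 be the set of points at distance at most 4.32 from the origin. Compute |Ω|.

The n-ball volume is π^(n/2)·r^n/Γ(n/2+1). With n=4, r=4.32: V ≈ 1718.72.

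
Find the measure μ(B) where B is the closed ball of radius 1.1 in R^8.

The n-ball volume is π^(n/2)·r^n/Γ(n/2+1). With n=8, r=1.1: V ≈ 8.70021.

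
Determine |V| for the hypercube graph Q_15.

Each vertex is a binary string of length 15, so there are 2^15 = 32768.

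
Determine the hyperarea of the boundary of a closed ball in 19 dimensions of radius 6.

The surface area of an n-ball is 2π^(n/2) r^(n-1) / Γ(n/2). For n=19, r=6: 1283918464548864·π^9/425425 ≈ 8.99629e+13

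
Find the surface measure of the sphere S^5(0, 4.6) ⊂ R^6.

S_6(4.6) = 2·π^(6/2)·(4.6)^5 / Γ(6/2) ≈ 63861.5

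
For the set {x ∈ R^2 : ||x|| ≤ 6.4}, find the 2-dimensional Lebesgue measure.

V_2(6.4) = π^(2/2) · (6.4)^2 / Γ(2/2 + 1) ≈ 128.68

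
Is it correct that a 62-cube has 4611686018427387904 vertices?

True. The 62-cube has 2^62 = 4611686018427387904 vertices.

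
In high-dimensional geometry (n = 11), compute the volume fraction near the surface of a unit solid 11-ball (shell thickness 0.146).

1 - (1-0.146)^11 ≈ 0.823788 ≈ 82.38%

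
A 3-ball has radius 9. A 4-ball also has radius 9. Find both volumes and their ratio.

V_3(9) ≈ 3053.63. V_4(9) ≈ 32377.2. Ratio V_3/V_4 ≈ 0.09431.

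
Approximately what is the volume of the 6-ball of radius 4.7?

The n-ball volume is π^(n/2)·r^n/Γ(n/2+1). With n=6, r=4.7: V ≈ 55703.9.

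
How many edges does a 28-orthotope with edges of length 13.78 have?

Number of 1-faces = C(28,1)·2^(28-1) = 28·134217728 = 3758096384.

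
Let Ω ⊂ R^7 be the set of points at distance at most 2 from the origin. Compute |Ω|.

V = 2048·π^3/105 ≈ 604.77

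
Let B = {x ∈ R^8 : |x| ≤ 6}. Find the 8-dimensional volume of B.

Volume = π^{8/2}·(6)^8/Γ(5) = 69984·π^4 ≈ 6.81708e+06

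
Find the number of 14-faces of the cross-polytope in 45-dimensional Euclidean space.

Number of 14-faces = 2^(14+1) · C(45,14+1) = 32768 · 344867425584 = 11300615801536512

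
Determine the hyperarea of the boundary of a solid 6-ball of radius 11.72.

S = n·V_n(r)/r = 6·V_6(11.72)/11.72 (volume-to-surface relation), giving 6.85627e+06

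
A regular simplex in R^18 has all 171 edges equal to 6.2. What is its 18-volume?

For a regular n-simplex with edge a, V = (a^n / n!)·√((n+1)/2^n). With a=6.2, n=18: V ≈ 0.000243678.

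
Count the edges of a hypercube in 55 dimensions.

The 55-cube has n·2^(n-1) = 55·2^54 = 55·18014398509481984 = 990791918021509120 edges.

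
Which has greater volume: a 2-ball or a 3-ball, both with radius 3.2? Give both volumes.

V_2(3.2) ≈ 32.1699. V_3(3.2) ≈ 137.258. The 3-ball is larger.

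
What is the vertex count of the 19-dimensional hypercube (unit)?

Number of vertices = 2^19 = 524288.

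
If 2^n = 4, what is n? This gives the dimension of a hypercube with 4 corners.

n = log_2(4) = 2.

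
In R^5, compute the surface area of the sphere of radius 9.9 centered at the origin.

|∂B_5(9.9)| ≈ 252819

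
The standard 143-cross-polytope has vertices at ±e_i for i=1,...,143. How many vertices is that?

An n-cross-polytope has 2n vertices; here n = 143, giving 286.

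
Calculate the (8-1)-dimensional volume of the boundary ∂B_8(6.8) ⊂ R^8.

S = n·V_n(r)/r = 8·V_8(6.8)/6.8 (volume-to-surface relation), giving 2.18293e+07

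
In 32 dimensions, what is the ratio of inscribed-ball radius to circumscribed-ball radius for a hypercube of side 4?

Ratio = (s/2)/(s√32/2) = 32^(-1/2) ≈ 0.176777.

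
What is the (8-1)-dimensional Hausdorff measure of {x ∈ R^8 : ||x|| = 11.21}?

S = n·V_n(r)/r = 8·V_8(11.21)/11.21 (volume-to-surface relation), giving 7.223e+08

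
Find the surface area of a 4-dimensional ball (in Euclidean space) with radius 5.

S_4(5) = 2·π^(4/2)·(5)^3 / Γ(4/2) = 250·π^2 ≈ 2467.4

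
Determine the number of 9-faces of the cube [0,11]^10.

Number of 9-faces = C(10,9) · 2^(10-9) = 10 · 2 = 20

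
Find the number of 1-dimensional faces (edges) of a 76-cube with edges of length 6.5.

Each of the 2^76 = 75557863725914323419136 vertices has degree 76; total edges = 76·2^76/2 = 2871198821584744289927168.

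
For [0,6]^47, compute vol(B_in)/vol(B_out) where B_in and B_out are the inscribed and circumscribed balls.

Volume scales as r^n, and r_in/r_out = 1/√47, giving (1/√47)^47 ≈ 5.07809e-40.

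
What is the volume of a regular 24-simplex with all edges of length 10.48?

V_24 = √(25) · 10.48^24 / (24! · 2^(24/2)) ≈ 0.00606143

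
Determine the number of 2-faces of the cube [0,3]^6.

An n-cube has C(n,k)·2^(n-k) k-faces. Here C(6,2)·2^4 = 15·16 = 240.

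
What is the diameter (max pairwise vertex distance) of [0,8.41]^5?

d = √(8.41² + 8.41² + ... + 8.41²) [5 terms] = √(5·8.41²) = 8.41√5 ≈ 18.8053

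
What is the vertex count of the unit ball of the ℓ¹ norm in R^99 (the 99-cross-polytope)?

An n-cross-polytope has 2n vertices; here n = 99, giving 198.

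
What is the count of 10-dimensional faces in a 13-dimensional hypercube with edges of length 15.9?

Number of 10-faces = C(13,10) · 2^(13-10) = 286 · 8 = 2288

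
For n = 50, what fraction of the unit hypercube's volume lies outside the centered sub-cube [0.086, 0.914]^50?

The inner cube has side 1-2·0.086 = 0.828 and volume (0.828)^50 ≈ 7.971e-05, so the shell holds 0.99992 of the volume.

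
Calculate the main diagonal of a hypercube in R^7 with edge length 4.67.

||(4.67,4.67,...,4.67)|| = √(7)·4.67 ≈ 12.3557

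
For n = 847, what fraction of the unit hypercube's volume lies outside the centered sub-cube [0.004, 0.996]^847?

1 - (1 - 2·0.004)^847 = 1 - 0.992^847 ≈ 0.99889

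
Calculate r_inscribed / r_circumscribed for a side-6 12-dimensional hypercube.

r_in = 6/2 (half the side); r_out = 6√12/2 (half the diagonal). Ratio = 1/√12 ≈ 0.288675.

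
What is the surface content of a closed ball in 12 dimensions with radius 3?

|∂B_12(3)| = 59049·π^6/20 ≈ 2.83845e+06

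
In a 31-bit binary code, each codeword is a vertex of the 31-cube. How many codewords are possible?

The 31-cube has 2^31 = 2147483648 vertices.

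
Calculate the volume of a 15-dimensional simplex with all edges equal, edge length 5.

Volume = 5^15 · √(16/2^15) / 15! ≈ 0.000515686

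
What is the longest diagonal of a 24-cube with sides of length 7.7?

||(7.7,7.7,...,7.7)|| = √(24)·7.7 ≈ 37.7221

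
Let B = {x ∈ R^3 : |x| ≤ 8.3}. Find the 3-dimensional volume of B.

V_3(8.3) = π^(3/2) · (8.3)^3 / Γ(3/2 + 1) ≈ 2395.1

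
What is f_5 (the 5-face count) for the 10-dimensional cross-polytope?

Number of 5-faces = 2^(5+1) · C(10,5+1) = 64 · 210 = 13440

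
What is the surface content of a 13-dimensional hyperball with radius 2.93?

|∂B_13(2.93)| ≈ 4.7391e+06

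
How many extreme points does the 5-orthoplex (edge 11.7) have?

The 5-dimensional cross-polytope has 2n = 2·5 = 10 vertices.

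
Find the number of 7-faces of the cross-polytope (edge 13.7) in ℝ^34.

Each 7-face is the convex hull of 8 vertices, one chosen as ±e_i from each of 8 distinct axes: 2^8·C(34,8) = 4647988224.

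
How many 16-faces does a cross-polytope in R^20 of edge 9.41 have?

Each 16-face is the convex hull of 17 vertices, one chosen as ±e_i from each of 17 distinct axes: 2^17·C(20,17) = 149422080.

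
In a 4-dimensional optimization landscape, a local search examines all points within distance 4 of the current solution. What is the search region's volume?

The n-ball volume is π^(n/2)·r^n/Γ(n/2+1). With n=4, r=4: V = 128·π^2 ≈ 1263.31.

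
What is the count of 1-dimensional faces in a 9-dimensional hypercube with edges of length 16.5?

An n-cube has C(n,k)·2^(n-k) k-faces. Here C(9,1)·2^8 = 9·256 = 2304.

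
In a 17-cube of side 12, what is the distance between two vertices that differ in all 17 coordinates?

The space diagonal of an n-cube of side s is s√n. Here 12·√17 ≈ 49.4773.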